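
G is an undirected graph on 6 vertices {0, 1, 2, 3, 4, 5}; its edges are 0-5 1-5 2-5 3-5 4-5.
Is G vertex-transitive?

Vertex 5 is the only vertex of degree 5, so every automorphism fixes it; G is not vertex-transitive.

No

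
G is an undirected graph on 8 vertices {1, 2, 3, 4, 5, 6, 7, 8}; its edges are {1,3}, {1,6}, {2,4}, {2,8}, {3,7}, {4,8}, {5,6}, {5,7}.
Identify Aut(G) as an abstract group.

D_3 × D_5

G has two connected components, {1, 3, 5, 6, 7} and {2, 4, 8}; each is 2-regular, so G = C_5 ⊔ C_3. The components are non-isomorphic (different sizes), so Aut(G) = Aut(C_3) × Aut(C_5) = D_3 × D_5 of order 6·10 = 60.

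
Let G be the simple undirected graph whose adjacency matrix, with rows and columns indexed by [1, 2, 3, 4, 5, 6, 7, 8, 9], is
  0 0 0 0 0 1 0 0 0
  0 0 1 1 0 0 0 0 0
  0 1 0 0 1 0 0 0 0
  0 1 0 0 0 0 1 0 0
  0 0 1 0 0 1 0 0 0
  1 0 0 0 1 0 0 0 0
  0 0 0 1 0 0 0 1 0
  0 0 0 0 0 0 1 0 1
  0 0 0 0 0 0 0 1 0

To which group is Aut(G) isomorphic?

The degree sequence is [1, 2, 2, 2, 2, 2, 2, 2, 1]; the two degree-1 vertices 1 and 9 are the ends of a path, so G = P_9. A path has exactly one nontrivial symmetry — reversal — giving Aut(G) of order 2.

Z_2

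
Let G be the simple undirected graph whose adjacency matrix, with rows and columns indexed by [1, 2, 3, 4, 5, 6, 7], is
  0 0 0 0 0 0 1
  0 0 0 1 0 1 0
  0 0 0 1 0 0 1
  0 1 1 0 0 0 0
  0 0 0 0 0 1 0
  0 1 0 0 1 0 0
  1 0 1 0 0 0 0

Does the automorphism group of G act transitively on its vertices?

No

Automorphisms preserve degree, but G has vertices of degree 1 and vertices of degree 2; no automorphism maps one to the other, so G is not vertex-transitive.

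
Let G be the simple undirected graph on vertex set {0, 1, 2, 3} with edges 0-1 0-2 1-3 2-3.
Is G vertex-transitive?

G is 2-regular and bipartite with parts {1, 2} and {0, 3} (each part is independent and every cross-pair is an edge), so G = K_{2,2}. Aut(K_{2,2}) is the wreath product S_2 ≀ Z_2: permute within each part, then optionally swap the parts; |Aut| = 2·(2!)² = 8. This group acts transitively on the 4 vertices.

Yes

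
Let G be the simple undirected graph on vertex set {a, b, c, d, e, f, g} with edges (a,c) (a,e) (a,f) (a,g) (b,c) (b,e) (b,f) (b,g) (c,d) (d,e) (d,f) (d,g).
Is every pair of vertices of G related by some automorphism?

No

Automorphisms preserve degree, but G has vertices of degree 3 and vertices of degree 4; no automorphism maps one to the other, so G is not vertex-transitive.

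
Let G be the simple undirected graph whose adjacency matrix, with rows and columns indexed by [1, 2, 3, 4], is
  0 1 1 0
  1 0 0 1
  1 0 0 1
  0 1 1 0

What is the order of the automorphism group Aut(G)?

G is 2-regular and bipartite on 2^2 = 4 vertices with girth 4; it is the hypercube graph Q_2. The symmetry group of the 2-cube is the hyperoctahedral group B_2 = Z_2 ≀ S_2, of order 2^2·2! = 8.

8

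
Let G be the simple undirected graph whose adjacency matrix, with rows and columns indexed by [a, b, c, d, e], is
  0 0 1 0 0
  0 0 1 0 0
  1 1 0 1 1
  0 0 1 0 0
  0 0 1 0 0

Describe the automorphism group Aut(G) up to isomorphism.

S_4

Vertex c has degree 4 and every other vertex has degree 1, so G is the star K_{1,4} with centre c. The 4 leaves are pairwise interchangeable while the centre is fixed, giving Aut(G) = S_4.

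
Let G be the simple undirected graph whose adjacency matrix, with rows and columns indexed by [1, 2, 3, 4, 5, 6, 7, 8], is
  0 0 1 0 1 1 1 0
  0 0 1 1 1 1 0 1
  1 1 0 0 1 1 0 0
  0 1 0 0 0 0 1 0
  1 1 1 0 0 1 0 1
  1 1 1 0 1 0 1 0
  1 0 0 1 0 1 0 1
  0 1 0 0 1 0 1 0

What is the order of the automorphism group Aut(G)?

1

Degrees alone do not determine every vertex (e.g. 1 and 3 both have degree 4), but their neighbour-degree multisets differ: N(1) has degrees [4, 4, 5, 5] while N(3) has degrees [4, 5, 5, 5]. Repeating this refinement separates all vertices, so the only automorphism is the identity.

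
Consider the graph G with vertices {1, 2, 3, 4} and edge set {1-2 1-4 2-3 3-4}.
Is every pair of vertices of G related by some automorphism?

Yes

Every vertex has degree 2 and the graph is connected, so G is the 4-cycle C_4. The automorphisms of the 4-cycle are exactly the symmetries of a regular 4-gon: the dihedral group D_4, |D_4| = 8. This group acts transitively on the 4 vertices.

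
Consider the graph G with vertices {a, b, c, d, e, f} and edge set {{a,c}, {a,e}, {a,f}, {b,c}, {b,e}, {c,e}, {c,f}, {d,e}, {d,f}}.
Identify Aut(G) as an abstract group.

1

Degrees alone do not determine every vertex (e.g. a and f both have degree 3), but their neighbour-degree multisets differ: N(a) has degrees [3, 4, 4] while N(f) has degrees [2, 3, 4]. Repeating this refinement separates all vertices, so the only automorphism is the identity.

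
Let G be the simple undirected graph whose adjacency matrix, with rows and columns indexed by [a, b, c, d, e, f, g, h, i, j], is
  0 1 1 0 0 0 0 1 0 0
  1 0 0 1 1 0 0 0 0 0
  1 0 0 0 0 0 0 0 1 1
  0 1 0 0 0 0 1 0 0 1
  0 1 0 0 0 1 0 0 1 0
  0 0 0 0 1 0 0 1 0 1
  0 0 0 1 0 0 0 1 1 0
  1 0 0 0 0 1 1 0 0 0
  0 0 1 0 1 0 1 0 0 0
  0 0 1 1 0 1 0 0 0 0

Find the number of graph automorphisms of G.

G is 3-regular on 10 vertices with no triangles and no 4-cycles (girth 5): this is the Petersen graph. Viewing the Petersen graph as the Kneser graph K(5,2) — vertices are 2-subsets of {1,…,5}, edges join disjoint pairs — its automorphisms are exactly the permutations of the 5-element set, so Aut ≅ S_5 of order 120.

120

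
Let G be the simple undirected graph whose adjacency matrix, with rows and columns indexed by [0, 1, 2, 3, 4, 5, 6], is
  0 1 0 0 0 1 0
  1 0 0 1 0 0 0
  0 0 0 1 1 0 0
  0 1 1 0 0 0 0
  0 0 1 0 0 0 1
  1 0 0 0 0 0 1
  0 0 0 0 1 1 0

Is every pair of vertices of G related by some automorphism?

Every vertex has degree 2 and the graph is connected, so G is the 7-cycle C_7. C_7 has 7 rotations and 7 reflections, so Aut(C_7) ≅ D_7 of order 14. Under this action every vertex can be carried to every other, so G is vertex-transitive.

Yes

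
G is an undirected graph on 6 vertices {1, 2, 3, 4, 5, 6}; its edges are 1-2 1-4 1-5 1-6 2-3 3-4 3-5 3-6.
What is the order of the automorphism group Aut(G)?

The vertices split by degree into {1, 3} (degree 4) and {2, 4, 5, 6} (degree 2); every edge runs between the two parts, so G is the complete bipartite graph K_{2,4}. The parts have unequal sizes, so no automorphism swaps them; each part is permuted independently, giving S_2 × S_4 of order 2!·4! = 48.

48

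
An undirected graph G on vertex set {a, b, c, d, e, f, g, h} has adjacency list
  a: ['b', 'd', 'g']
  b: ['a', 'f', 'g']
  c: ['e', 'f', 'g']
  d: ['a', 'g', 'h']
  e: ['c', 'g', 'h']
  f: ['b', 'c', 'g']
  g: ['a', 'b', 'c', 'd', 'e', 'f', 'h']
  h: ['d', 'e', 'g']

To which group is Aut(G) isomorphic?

Vertex g is the unique vertex of degree 7; the remaining 7 vertices each have degree 3 and induce a cycle, so G is the wheel on 8 vertices with hub g. Every automorphism fixes the hub and acts on the rim 7-cycle, so Aut(G) ≅ Aut(C_7) = D_7 of order 14.

D_7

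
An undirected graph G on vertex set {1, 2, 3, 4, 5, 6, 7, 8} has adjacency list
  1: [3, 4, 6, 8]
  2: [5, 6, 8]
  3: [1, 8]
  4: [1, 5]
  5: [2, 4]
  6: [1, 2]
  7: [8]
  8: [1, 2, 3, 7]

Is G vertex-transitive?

No

Vertex 2 is the only vertex of degree 3, so every automorphism fixes it; G is not vertex-transitive.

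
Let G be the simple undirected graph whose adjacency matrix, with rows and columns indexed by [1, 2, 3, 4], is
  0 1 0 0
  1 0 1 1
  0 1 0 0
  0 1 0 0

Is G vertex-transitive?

Vertex 2 is the only vertex of degree 3, so every automorphism fixes it; G is not vertex-transitive.

No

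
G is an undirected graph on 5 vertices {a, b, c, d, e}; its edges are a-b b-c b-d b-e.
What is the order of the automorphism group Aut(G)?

Vertex b has degree 4 and every other vertex has degree 1, so G is the star K_{1,4} with centre b. Any automorphism fixes the centre and permutes the 4 leaves freely, so Aut(G) ≅ S_4 of order 4! = 24.

24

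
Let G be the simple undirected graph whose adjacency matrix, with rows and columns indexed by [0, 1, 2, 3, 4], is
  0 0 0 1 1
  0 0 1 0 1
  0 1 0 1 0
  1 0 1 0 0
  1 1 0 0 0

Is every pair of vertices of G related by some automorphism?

Every vertex has degree 2 and the graph is connected, so G is the 5-cycle C_5. C_5 has 5 rotations and 5 reflections, so Aut(C_5) ≅ D_5 of order 10. This group acts transitively on the 5 vertices.

Yes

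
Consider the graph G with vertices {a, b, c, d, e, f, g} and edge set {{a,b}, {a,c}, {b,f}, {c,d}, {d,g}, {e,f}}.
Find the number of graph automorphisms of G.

The degree sequence is [2, 2, 2, 2, 1, 2, 1]; the two degree-1 vertices e and g are the ends of a path, so G = P_7. The only nontrivial automorphism of a path is the end-to-end reflection, so Aut(G) ≅ Z_2.

2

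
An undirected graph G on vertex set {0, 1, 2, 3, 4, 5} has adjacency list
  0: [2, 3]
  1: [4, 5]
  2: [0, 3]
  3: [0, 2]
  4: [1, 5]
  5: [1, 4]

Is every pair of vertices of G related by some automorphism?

G has two connected components, {0, 2, 3} and {1, 4, 5}; each is 2-regular, so G = C_3 ⊔ C_3. Aut of a disjoint union of two copies of C_3 is the wreath product D_3 ≀ Z_2, of order 2·6² = 72. Under this action every vertex can be carried to every other, so G is vertex-transitive.

Yes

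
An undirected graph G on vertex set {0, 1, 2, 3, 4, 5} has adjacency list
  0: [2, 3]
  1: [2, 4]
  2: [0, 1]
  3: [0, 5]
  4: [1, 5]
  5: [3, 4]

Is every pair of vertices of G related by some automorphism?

Every vertex has degree 2 and the graph is connected, so G is the 6-cycle C_6. The automorphisms of the 6-cycle are exactly the symmetries of a regular 6-gon: the dihedral group D_6, |D_6| = 12. Under this action every vertex can be carried to every other, so G is vertex-transitive.

Yes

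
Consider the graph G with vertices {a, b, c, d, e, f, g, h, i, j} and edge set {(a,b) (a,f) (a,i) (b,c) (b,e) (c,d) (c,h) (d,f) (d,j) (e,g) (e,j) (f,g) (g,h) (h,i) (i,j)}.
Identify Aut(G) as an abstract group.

S_5

G is 3-regular on 10 vertices with no triangles and no 4-cycles (girth 5): this is the Petersen graph. Viewing the Petersen graph as the Kneser graph K(5,2) — vertices are 2-subsets of {1,…,5}, edges join disjoint pairs — its automorphisms are exactly the permutations of the 5-element set, so Aut ≅ S_5 of order 120.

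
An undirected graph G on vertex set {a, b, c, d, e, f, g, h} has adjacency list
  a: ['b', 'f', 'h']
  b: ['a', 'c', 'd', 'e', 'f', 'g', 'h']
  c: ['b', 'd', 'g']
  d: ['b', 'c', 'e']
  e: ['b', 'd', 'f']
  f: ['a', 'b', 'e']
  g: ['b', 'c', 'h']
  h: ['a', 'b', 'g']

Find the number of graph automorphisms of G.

Vertex b is the unique vertex of degree 7; the remaining 7 vertices each have degree 3 and induce a cycle, so G is the wheel on 8 vertices with hub b. With the hub fixed, the remaining symmetry is that of the rim cycle C_7, giving the dihedral group D_7.

14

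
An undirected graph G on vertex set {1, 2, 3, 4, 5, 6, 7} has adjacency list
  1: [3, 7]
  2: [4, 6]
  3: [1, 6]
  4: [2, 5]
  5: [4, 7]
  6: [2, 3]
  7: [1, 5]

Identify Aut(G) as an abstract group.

the dihedral group of order 14

Every vertex has degree 2 and the graph is connected, so G is the 7-cycle C_7. C_7 has 7 rotations and 7 reflections, so Aut(C_7) ≅ D_7 of order 14.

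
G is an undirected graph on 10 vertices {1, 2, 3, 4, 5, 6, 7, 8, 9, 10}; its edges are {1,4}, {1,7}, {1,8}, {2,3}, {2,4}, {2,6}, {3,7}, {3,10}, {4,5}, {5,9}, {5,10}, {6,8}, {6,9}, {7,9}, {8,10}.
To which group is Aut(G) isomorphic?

S_5

G is 3-regular on 10 vertices with no triangles and no 4-cycles (girth 5): this is the Petersen graph. It is a classical fact that the Petersen graph has automorphism group S_5 (order 120), arising from its description as the Kneser graph K(5,2).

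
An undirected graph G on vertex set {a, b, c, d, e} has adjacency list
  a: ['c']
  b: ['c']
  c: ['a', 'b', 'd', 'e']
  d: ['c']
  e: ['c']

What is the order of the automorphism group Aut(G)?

Vertex c has degree 4 and every other vertex has degree 1, so G is the star K_{1,4} with centre c. The 4 leaves are pairwise interchangeable while the centre is fixed, giving Aut(G) = S_4.

24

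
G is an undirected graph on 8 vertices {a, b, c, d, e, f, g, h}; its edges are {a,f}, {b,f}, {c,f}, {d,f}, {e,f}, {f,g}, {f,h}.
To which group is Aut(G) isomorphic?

S_7

Vertex f has degree 7 and every other vertex has degree 1, so G is the star K_{1,7} with centre f. Any automorphism fixes the centre and permutes the 7 leaves freely, so Aut(G) ≅ S_7 of order 7! = 5040.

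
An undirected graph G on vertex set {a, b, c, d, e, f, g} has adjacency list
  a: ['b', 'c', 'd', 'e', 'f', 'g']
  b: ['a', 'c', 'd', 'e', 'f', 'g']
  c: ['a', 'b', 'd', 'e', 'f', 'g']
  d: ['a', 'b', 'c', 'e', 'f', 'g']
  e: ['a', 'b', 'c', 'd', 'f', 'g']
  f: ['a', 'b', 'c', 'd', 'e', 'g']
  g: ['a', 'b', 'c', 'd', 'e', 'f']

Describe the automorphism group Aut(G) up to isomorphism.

the symmetric group on 7 letters

Every vertex has degree 6, so G is the complete graph K_7. Any permutation of the 7 vertices preserves K_7, so Aut(K_7) = S_7 of order 7! = 5040.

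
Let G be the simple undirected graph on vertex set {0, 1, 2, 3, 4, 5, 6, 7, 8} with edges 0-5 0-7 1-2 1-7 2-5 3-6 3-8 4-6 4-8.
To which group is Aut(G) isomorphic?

D_5 × D_4

G has two connected components, {0, 1, 2, 5, 7} and {3, 4, 6, 8}; each is 2-regular, so G = C_5 ⊔ C_4. No automorphism exchanges components of different sizes, hence Aut(G) is the direct product D_5 × D_4, order 80.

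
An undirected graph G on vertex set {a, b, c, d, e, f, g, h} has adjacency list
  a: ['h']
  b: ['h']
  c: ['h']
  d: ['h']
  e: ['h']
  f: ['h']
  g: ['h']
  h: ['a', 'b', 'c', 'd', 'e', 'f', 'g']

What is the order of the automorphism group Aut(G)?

5040

Vertex h has degree 7 and every other vertex has degree 1, so G is the star K_{1,7} with centre h. Any automorphism fixes the centre and permutes the 7 leaves freely, so Aut(G) ≅ S_7 of order 7! = 5040.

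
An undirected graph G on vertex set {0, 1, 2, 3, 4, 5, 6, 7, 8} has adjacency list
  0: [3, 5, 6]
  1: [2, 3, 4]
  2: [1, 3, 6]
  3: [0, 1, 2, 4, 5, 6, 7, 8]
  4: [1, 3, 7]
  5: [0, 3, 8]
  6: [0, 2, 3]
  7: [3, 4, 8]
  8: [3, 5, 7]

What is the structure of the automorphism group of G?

Vertex 3 is the unique vertex of degree 8; the remaining 8 vertices each have degree 3 and induce a cycle, so G is the wheel on 9 vertices with hub 3. With the hub fixed, the remaining symmetry is that of the rim cycle C_8, giving the dihedral group D_8.

the dihedral group of order 16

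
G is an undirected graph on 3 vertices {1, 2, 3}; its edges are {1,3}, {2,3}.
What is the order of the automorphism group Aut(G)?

The degree sequence is [1, 1, 2]; the two degree-1 vertices 1 and 2 are the ends of a path, so G = P_3. The only nontrivial automorphism of a path is the end-to-end reflection, so Aut(G) ≅ Z_2.

2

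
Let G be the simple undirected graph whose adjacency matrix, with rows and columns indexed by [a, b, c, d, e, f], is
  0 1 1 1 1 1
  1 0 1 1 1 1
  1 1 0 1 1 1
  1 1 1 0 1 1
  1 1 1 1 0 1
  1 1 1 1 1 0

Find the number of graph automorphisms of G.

720

Every vertex has degree 5, so G is the complete graph K_6. Every bijection on the vertex set is an automorphism of K_6; hence Aut(K_6) ≅ S_6, order 720.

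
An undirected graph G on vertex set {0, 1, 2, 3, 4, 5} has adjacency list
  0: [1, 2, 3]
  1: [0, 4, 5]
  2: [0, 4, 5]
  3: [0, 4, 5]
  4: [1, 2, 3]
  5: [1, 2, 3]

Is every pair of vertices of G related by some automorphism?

G is 3-regular and bipartite with parts {0, 4, 5} and {1, 2, 3} (each part is independent and every cross-pair is an edge), so G = K_{3,3}. Aut(K_{3,3}) is the wreath product S_3 ≀ Z_2: permute within each part, then optionally swap the parts; |Aut| = 2·(3!)² = 72. This group acts transitively on the 6 vertices.

Yes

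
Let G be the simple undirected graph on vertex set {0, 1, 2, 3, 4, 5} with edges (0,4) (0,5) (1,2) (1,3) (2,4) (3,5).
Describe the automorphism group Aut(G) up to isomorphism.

Every vertex has degree 2 and the graph is connected, so G is the 6-cycle C_6. The automorphisms of the 6-cycle are exactly the symmetries of a regular 6-gon: the dihedral group D_6, |D_6| = 12.

D_6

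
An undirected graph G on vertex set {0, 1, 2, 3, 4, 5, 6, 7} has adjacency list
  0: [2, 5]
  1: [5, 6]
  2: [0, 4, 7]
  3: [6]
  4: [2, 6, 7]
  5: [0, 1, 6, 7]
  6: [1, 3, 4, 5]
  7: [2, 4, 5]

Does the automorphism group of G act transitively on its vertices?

Vertex 3 is the only vertex of degree 1, so every automorphism fixes it; G is not vertex-transitive.

No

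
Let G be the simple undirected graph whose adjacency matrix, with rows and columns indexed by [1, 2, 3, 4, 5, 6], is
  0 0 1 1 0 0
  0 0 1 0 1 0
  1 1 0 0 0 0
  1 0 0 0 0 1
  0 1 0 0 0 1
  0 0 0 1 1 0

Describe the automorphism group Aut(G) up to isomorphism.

Every vertex has degree 2 and the graph is connected, so G is the 6-cycle C_6. C_6 has 6 rotations and 6 reflections, so Aut(C_6) ≅ D_6 of order 12.

D_6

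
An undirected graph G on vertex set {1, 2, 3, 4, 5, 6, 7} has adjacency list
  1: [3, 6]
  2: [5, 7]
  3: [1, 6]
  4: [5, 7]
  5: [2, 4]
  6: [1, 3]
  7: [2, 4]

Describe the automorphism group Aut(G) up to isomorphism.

D_3 × D_4

G has two connected components, {2, 4, 5, 7} and {1, 3, 6}; each is 2-regular, so G = C_4 ⊔ C_3. The components are non-isomorphic (different sizes), so Aut(G) = Aut(C_3) × Aut(C_4) = D_3 × D_4 of order 6·8 = 48.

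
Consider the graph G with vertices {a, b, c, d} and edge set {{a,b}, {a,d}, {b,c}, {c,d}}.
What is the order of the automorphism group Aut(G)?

G is 2-regular and bipartite on 2^2 = 4 vertices with girth 4; it is the hypercube graph Q_2. The symmetry group of the 2-cube is the hyperoctahedral group B_2 = Z_2 ≀ S_2, of order 2^2·2! = 8.

8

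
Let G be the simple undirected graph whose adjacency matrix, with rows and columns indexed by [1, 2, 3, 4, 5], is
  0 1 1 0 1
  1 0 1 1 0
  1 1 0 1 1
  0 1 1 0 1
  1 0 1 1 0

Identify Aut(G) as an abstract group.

D_4

Vertex 3 is the unique vertex of degree 4; the remaining 4 vertices each have degree 3 and induce a cycle, so G is the wheel on 5 vertices with hub 3. With the hub fixed, the remaining symmetry is that of the rim cycle C_4, giving the dihedral group D_4.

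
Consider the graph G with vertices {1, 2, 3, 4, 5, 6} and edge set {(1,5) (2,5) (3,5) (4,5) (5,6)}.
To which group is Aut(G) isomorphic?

the symmetric group on 5 letters

Vertex 5 has degree 5 and every other vertex has degree 1, so G is the star K_{1,5} with centre 5. The 5 leaves are pairwise interchangeable while the centre is fixed, giving Aut(G) = S_5.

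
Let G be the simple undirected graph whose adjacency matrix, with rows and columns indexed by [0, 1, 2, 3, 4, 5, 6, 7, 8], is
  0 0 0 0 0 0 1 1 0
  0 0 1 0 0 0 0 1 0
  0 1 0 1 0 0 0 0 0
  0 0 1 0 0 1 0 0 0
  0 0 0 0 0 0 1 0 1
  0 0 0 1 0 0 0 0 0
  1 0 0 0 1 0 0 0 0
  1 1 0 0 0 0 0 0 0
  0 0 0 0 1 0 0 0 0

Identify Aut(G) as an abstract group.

The degree sequence is [2, 2, 2, 2, 2, 1, 2, 2, 1]; the two degree-1 vertices 5 and 8 are the ends of a path, so G = P_9. A path has exactly one nontrivial symmetry — reversal — giving Aut(G) of order 2.

C_2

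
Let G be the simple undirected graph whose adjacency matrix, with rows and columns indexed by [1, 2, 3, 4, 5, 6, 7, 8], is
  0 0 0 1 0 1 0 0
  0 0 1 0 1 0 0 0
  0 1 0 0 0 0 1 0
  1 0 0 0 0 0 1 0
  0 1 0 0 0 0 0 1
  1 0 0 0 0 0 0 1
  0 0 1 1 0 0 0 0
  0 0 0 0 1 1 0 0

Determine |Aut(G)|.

G is 2-regular and connected on 8 vertices, i.e. the cycle C_8. The automorphisms of the 8-cycle are exactly the symmetries of a regular 8-gon: the dihedral group D_8, |D_8| = 16.

16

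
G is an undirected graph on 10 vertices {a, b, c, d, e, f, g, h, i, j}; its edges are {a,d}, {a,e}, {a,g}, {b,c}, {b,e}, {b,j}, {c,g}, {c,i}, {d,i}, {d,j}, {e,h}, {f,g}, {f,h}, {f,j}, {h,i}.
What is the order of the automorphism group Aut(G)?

120

G is 3-regular on 10 vertices with no triangles and no 4-cycles (girth 5): this is the Petersen graph. It is a classical fact that the Petersen graph has automorphism group S_5 (order 120), arising from its description as the Kneser graph K(5,2).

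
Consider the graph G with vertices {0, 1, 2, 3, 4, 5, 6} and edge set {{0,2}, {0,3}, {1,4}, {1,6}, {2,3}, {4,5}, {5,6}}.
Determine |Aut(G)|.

G has two connected components, {1, 4, 5, 6} and {0, 2, 3}; each is 2-regular, so G = C_4 ⊔ C_3. The components are non-isomorphic (different sizes), so Aut(G) = Aut(C_3) × Aut(C_4) = D_3 × D_4 of order 6·8 = 48.

48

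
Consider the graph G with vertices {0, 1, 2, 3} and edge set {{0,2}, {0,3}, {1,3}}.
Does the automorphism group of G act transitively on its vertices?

No

Automorphisms preserve degree, but G has vertices of degree 1 and vertices of degree 2; no automorphism maps one to the other, so G is not vertex-transitive.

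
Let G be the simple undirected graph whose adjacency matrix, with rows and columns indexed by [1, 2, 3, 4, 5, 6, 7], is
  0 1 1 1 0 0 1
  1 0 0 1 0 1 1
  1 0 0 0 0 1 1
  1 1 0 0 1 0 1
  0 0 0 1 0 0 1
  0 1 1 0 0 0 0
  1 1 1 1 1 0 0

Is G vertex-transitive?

Vertex 3 is the only vertex of degree 3, so every automorphism fixes it; G is not vertex-transitive.

No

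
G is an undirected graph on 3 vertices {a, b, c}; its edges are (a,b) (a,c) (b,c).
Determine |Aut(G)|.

Every vertex has degree 2, so G is the complete graph K_3. Any permutation of the 3 vertices preserves K_3, so Aut(K_3) = S_3 of order 3! = 6.

6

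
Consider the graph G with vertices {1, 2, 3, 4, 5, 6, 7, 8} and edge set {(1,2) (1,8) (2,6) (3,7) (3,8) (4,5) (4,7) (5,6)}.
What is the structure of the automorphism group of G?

G is 2-regular and connected on 8 vertices, i.e. the cycle C_8. The automorphisms of the 8-cycle are exactly the symmetries of a regular 8-gon: the dihedral group D_8, |D_8| = 16.

D_8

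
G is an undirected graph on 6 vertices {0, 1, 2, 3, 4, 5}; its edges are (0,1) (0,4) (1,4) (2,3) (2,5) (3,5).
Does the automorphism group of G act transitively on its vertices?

G has two connected components, {0, 1, 4} and {2, 3, 5}; each is 2-regular, so G = C_3 ⊔ C_3. With two isomorphic components, Aut(G) = Aut(C_3) ≀ S_2 = (D_3 × D_3) ⋊ Z_2: permute each cycle by D_3, then optionally swap the two cycles. Order 2·(2·3)² = 72. Under this action every vertex can be carried to every other, so G is vertex-transitive.

Yes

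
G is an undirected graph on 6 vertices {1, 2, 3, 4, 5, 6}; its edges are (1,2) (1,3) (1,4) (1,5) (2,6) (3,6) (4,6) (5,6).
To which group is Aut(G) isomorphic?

The vertices split by degree into {1, 6} (degree 4) and {2, 3, 4, 5} (degree 2); every edge runs between the two parts, so G is the complete bipartite graph K_{2,4}. The parts have unequal sizes, so no automorphism swaps them; each part is permuted independently, giving S_2 × S_4 of order 2!·4! = 48.

S_2 × S_4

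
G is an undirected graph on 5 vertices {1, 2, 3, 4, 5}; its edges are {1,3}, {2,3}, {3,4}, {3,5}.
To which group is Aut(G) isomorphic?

Vertex 3 has degree 4 and every other vertex has degree 1, so G is the star K_{1,4} with centre 3. The 4 leaves are pairwise interchangeable while the centre is fixed, giving Aut(G) = S_4.

the symmetric group on 4 letters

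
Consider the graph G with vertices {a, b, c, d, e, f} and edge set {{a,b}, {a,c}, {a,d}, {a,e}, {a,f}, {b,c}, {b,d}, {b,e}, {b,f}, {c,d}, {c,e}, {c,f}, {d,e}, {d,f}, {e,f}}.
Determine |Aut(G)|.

Every vertex has degree 5, so G is the complete graph K_6. Any permutation of the 6 vertices preserves K_6, so Aut(K_6) = S_6 of order 6! = 720.

720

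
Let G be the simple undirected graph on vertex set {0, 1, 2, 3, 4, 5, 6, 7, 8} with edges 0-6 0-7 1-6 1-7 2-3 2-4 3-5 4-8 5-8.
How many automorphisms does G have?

G has two connected components, {2, 3, 4, 5, 8} and {0, 1, 6, 7}; each is 2-regular, so G = C_5 ⊔ C_4. No automorphism exchanges components of different sizes, hence Aut(G) is the direct product D_4 × D_5, order 80.

80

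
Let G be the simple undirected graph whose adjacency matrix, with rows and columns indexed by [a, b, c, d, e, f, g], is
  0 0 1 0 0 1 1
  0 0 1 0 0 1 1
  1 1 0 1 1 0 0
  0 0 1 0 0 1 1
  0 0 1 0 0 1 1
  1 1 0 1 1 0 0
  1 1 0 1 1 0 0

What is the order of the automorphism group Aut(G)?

The vertices split by degree into {c, f, g} (degree 4) and {a, b, d, e} (degree 3); every edge runs between the two parts, so G is the complete bipartite graph K_{3,4}. Automorphisms preserve the bipartition setwise (since the parts differ in size) and act as S_3 × S_4 within it; |Aut| = 144.

144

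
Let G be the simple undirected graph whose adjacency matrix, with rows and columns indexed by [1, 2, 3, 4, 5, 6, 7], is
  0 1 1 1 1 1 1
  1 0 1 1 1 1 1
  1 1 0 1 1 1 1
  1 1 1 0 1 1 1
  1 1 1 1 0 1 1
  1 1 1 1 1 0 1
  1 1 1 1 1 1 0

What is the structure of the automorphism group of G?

Every vertex has degree 6, so G is the complete graph K_7. Any permutation of the 7 vertices preserves K_7, so Aut(K_7) = S_7 of order 7! = 5040.

the symmetric group on 7 letters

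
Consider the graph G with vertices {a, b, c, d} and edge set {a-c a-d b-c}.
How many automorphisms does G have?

The degree sequence is [2, 1, 2, 1]; the two degree-1 vertices b and d are the ends of a path, so G = P_4. The only nontrivial automorphism of a path is the end-to-end reflection, so Aut(G) ≅ Z_2.

2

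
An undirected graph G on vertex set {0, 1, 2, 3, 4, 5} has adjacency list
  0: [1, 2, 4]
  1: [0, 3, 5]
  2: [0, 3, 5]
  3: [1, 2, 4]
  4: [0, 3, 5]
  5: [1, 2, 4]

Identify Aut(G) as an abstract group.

G is 3-regular and bipartite with parts {0, 3, 5} and {1, 2, 4} (each part is independent and every cross-pair is an edge), so G = K_{3,3}. Aut(K_{3,3}) is the wreath product S_3 ≀ Z_2: permute within each part, then optionally swap the parts; |Aut| = 2·(3!)² = 72.

(S_3 × S_3) ⋊ Z_2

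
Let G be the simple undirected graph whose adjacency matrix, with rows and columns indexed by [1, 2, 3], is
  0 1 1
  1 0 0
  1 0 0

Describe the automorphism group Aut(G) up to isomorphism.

C_2

The degree sequence is [2, 1, 1]; the two degree-1 vertices 2 and 3 are the ends of a path, so G = P_3. A path has exactly one nontrivial symmetry — reversal — giving Aut(G) of order 2.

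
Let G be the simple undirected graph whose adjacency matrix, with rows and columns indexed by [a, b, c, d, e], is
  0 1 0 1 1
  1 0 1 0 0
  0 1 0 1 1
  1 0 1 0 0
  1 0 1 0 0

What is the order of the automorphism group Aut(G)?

The vertices split by degree into {a, c} (degree 3) and {b, d, e} (degree 2); every edge runs between the two parts, so G is the complete bipartite graph K_{2,3}. Automorphisms preserve the bipartition setwise (since the parts differ in size) and act as S_3 × S_2 within it; |Aut| = 12.

12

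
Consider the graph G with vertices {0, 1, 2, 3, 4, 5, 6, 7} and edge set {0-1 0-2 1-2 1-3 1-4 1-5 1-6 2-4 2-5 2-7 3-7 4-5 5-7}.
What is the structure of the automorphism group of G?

Degrees alone do not determine every vertex (e.g. 0 and 3 both have degree 2), but their neighbour-degree multisets differ: N(0) has degrees [5, 6] while N(3) has degrees [3, 6]. Repeating this refinement separates all vertices, so the only automorphism is the identity.

1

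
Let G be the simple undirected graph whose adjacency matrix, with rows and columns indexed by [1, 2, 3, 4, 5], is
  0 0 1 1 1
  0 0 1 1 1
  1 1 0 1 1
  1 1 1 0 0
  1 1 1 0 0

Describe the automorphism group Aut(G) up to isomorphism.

Vertex 3 is the unique vertex of degree 4; the remaining 4 vertices each have degree 3 and induce a cycle, so G is the wheel on 5 vertices with hub 3. Every automorphism fixes the hub and acts on the rim 4-cycle, so Aut(G) ≅ Aut(C_4) = D_4 of order 8.

the dihedral group of order 8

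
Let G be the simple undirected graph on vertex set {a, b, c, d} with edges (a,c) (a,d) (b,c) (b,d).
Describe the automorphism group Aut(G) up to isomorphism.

G is 2-regular and bipartite on 2^2 = 4 vertices with girth 4; it is the hypercube graph Q_2. Aut(Q_2) consists of the signed permutations of the 2 coordinate axes: 2! permutations times 2^2 sign flips, so |Aut| = 2^2·2! = 8.

the dihedral group of order 8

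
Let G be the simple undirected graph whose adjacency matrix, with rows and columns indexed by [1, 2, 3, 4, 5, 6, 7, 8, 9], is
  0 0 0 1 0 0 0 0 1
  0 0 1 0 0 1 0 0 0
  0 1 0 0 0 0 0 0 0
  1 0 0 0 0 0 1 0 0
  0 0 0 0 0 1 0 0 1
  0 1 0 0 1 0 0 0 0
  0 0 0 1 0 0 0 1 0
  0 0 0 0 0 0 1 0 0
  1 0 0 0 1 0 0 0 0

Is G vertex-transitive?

Automorphisms preserve degree, but G has vertices of degree 1 and vertices of degree 2; no automorphism maps one to the other, so G is not vertex-transitive.

No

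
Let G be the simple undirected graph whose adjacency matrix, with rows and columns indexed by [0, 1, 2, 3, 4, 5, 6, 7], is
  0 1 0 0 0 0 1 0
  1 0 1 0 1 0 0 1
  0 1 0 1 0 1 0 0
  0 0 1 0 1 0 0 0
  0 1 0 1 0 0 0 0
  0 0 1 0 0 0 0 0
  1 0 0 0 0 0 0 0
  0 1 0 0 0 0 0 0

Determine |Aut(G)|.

1

Degrees alone do not determine every vertex (e.g. 0 and 3 both have degree 2), but their neighbour-degree multisets differ: N(0) has degrees [1, 4] while N(3) has degrees [2, 3]. Repeating this refinement separates all vertices, so the only automorphism is the identity.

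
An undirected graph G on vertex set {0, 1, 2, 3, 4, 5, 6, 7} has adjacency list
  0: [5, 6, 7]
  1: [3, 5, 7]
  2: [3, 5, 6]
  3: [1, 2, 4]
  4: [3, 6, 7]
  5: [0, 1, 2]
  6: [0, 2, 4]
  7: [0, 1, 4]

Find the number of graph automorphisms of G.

G is 3-regular and bipartite on 2^3 = 8 vertices with girth 4; it is the hypercube graph Q_3. The symmetry group of the 3-cube is the hyperoctahedral group B_3 = Z_2 ≀ S_3, of order 2^3·3! = 48.

48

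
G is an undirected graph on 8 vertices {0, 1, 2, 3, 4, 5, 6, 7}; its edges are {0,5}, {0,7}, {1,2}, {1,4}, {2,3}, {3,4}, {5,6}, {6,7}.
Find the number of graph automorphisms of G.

128

G has two connected components, {0, 5, 6, 7} and {1, 2, 3, 4}; each is 2-regular, so G = C_4 ⊔ C_4. With two isomorphic components, Aut(G) = Aut(C_4) ≀ S_2 = (D_4 × D_4) ⋊ Z_2: permute each cycle by D_4, then optionally swap the two cycles. Order 2·(2·4)² = 128.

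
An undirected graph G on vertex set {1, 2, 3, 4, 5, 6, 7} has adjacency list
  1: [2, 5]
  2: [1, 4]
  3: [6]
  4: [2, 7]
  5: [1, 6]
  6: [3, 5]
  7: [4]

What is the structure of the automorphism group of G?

Z_2

The degree sequence is [2, 2, 1, 2, 2, 2, 1]; the two degree-1 vertices 3 and 7 are the ends of a path, so G = P_7. The only nontrivial automorphism of a path is the end-to-end reflection, so Aut(G) ≅ Z_2.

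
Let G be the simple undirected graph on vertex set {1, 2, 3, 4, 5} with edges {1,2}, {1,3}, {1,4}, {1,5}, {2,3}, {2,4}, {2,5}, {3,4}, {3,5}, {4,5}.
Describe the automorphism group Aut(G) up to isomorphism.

S_5

Every vertex has degree 4, so G is the complete graph K_5. Any permutation of the 5 vertices preserves K_5, so Aut(K_5) = S_5 of order 5! = 120.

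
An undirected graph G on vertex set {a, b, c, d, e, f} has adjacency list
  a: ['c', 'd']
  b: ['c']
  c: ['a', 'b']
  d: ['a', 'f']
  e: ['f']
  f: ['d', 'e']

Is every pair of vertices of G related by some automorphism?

No

Automorphisms preserve degree, but G has vertices of degree 1 and vertices of degree 2; no automorphism maps one to the other, so G is not vertex-transitive.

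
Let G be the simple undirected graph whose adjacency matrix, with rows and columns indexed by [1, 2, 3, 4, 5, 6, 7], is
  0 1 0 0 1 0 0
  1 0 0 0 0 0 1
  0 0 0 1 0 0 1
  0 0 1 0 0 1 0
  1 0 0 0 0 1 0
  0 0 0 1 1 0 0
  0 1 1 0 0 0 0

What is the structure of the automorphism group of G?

D_7

Every vertex has degree 2 and the graph is connected, so G is the 7-cycle C_7. C_7 has 7 rotations and 7 reflections, so Aut(C_7) ≅ D_7 of order 14.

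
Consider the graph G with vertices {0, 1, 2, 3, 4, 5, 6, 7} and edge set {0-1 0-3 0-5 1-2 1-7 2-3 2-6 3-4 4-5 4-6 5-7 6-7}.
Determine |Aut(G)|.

48

G is 3-regular and bipartite on 2^3 = 8 vertices with girth 4; it is the hypercube graph Q_3. Aut(Q_3) consists of the signed permutations of the 3 coordinate axes: 3! permutations times 2^3 sign flips, so |Aut| = 2^3·3! = 48.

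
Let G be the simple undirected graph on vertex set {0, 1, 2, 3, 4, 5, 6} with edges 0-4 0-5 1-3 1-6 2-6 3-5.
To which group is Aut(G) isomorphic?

The degree sequence is [2, 2, 1, 2, 1, 2, 2]; the two degree-1 vertices 2 and 4 are the ends of a path, so G = P_7. The only nontrivial automorphism of a path is the end-to-end reflection, so Aut(G) ≅ Z_2.

C_2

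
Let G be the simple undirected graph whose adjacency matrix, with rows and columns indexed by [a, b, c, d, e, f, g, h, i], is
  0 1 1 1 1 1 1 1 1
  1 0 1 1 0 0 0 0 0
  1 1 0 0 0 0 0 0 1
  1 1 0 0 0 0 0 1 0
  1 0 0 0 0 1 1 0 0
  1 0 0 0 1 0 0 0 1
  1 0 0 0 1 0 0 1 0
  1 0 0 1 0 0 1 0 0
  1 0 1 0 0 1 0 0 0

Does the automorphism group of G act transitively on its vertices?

No

Vertex a is the only vertex of degree 8, so every automorphism fixes it; G is not vertex-transitive.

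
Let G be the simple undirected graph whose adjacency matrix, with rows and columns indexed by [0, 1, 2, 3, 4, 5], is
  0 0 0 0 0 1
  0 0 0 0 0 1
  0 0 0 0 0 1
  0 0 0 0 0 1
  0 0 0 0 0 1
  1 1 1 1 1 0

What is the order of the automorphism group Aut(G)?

120

Vertex 5 has degree 5 and every other vertex has degree 1, so G is the star K_{1,5} with centre 5. The 5 leaves are pairwise interchangeable while the centre is fixed, giving Aut(G) = S_5.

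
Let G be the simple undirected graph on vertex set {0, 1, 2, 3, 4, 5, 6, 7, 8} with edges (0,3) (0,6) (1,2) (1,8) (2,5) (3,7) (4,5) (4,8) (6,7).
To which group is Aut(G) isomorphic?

G has two connected components, {1, 2, 4, 5, 8} and {0, 3, 6, 7}; each is 2-regular, so G = C_5 ⊔ C_4. The components are non-isomorphic (different sizes), so Aut(G) = Aut(C_4) × Aut(C_5) = D_4 × D_5 of order 8·10 = 80.

D_4 × D_5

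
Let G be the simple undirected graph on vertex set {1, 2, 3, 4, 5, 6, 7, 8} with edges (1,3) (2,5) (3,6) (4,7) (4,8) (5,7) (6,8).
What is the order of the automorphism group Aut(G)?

2

The degree sequence is [1, 1, 2, 2, 2, 2, 2, 2]; the two degree-1 vertices 1 and 2 are the ends of a path, so G = P_8. A path has exactly one nontrivial symmetry — reversal — giving Aut(G) of order 2.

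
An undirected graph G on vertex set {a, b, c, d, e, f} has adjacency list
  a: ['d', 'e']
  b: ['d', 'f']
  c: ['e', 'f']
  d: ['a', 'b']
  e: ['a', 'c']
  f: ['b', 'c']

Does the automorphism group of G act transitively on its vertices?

Every vertex has degree 2 and the graph is connected, so G is the 6-cycle C_6. The automorphisms of the 6-cycle are exactly the symmetries of a regular 6-gon: the dihedral group D_6, |D_6| = 12. This group acts transitively on the 6 vertices.

Yes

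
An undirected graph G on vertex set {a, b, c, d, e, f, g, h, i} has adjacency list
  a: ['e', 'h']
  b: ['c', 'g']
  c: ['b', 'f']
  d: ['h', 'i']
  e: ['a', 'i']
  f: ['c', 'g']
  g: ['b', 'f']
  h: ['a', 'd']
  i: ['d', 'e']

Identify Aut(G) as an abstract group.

D_4 × D_5

G has two connected components, {a, d, e, h, i} and {b, c, f, g}; each is 2-regular, so G = C_5 ⊔ C_4. No automorphism exchanges components of different sizes, hence Aut(G) is the direct product D_4 × D_5, order 80.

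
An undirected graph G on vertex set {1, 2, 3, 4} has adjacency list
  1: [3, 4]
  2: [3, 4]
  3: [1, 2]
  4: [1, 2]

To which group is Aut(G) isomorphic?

G is 2-regular and connected on 4 vertices, i.e. the cycle C_4. C_4 has 4 rotations and 4 reflections, so Aut(C_4) ≅ D_4 of order 8.

D_4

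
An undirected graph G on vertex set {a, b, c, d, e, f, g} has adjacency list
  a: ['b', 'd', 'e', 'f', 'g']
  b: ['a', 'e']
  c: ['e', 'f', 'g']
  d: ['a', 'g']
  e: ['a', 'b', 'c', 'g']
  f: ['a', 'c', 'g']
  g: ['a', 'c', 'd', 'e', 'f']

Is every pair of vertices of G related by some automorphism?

Vertex e is the only vertex of degree 4, so every automorphism fixes it; G is not vertex-transitive.

No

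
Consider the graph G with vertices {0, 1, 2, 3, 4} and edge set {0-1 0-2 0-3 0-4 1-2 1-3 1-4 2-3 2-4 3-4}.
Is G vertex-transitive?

Every vertex has degree 4, so G is the complete graph K_5. Every bijection on the vertex set is an automorphism of K_5; hence Aut(K_5) ≅ S_5, order 120. This group acts transitively on the 5 vertices.

Yes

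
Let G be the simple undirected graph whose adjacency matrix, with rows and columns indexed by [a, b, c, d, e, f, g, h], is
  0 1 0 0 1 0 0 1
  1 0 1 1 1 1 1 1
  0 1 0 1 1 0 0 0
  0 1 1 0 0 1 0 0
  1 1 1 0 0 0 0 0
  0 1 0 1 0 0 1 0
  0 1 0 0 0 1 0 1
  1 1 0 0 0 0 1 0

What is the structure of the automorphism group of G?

the dihedral group of order 14

Vertex b is the unique vertex of degree 7; the remaining 7 vertices each have degree 3 and induce a cycle, so G is the wheel on 8 vertices with hub b. Every automorphism fixes the hub and acts on the rim 7-cycle, so Aut(G) ≅ Aut(C_7) = D_7 of order 14.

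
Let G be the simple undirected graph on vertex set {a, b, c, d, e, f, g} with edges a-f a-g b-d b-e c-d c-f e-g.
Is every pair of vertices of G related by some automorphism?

Every vertex has degree 2 and the graph is connected, so G is the 7-cycle C_7. The automorphisms of the 7-cycle are exactly the symmetries of a regular 7-gon: the dihedral group D_7, |D_7| = 14. This group acts transitively on the 7 vertices.

Yes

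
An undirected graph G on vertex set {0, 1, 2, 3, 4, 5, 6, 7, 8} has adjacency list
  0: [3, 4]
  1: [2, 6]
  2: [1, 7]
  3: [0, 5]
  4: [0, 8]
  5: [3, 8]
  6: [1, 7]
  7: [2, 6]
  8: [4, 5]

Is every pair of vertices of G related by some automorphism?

No

G has two connected components, {0, 3, 4, 5, 8} and {1, 2, 6, 7}; each is 2-regular, so G = C_5 ⊔ C_4. The orbit of 0 under Aut(G) is {0, 3, 4, 5, 8}, which does not contain 1, so G is not vertex-transitive.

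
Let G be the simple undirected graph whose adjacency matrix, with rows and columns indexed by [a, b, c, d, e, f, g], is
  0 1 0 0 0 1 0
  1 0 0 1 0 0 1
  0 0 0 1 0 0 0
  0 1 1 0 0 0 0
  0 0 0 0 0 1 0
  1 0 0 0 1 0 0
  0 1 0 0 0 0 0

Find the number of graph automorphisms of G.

1

The degree sequence is [2, 3, 1, 2, 1, 2, 1]. Checking the degree-preserving permutations of the vertex set shows that none except the identity preserves every edge, so Aut(G) is trivial.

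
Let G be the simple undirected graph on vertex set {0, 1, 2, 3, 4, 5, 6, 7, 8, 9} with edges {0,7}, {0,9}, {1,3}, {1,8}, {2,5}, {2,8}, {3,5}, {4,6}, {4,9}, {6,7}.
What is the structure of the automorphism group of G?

G has two connected components, {0, 4, 6, 7, 9} and {1, 2, 3, 5, 8}; each is 2-regular, so G = C_5 ⊔ C_5. With two isomorphic components, Aut(G) = Aut(C_5) ≀ S_2 = (D_5 × D_5) ⋊ Z_2: permute each cycle by D_5, then optionally swap the two cycles. Order 2·(2·5)² = 200.

D_5 ≀ Z_2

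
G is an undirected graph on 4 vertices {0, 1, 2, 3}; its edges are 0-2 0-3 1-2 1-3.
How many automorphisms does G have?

G is 2-regular and bipartite on 2^2 = 4 vertices with girth 4; it is the hypercube graph Q_2. The symmetry group of the 2-cube is the hyperoctahedral group B_2 = Z_2 ≀ S_2, of order 2^2·2! = 8.

8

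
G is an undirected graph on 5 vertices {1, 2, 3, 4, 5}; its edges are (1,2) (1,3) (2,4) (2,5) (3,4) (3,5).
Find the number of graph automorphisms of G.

The vertices split by degree into {2, 3} (degree 3) and {1, 4, 5} (degree 2); every edge runs between the two parts, so G is the complete bipartite graph K_{2,3}. The parts have unequal sizes, so no automorphism swaps them; each part is permuted independently, giving S_3 × S_2 of order 3!·2! = 12.

12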